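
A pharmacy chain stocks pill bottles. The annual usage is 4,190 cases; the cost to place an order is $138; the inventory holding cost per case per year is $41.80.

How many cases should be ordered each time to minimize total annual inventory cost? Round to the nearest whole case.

Q* = √(2·D·S / H) = √(2·4,190·138 / 41.8) = √27,666.0 ≈ 166.33

166 cases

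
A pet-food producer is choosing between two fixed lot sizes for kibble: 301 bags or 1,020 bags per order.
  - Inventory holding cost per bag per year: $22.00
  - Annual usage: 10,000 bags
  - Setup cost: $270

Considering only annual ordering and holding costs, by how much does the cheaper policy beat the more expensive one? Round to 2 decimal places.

$1,585.96

TC(Q) = (D/Q)S + (Q/2)H
TC(301) = (10,000/301)×270 + (301/2)×22 = $12,281.10
TC(1,020) = (10,000/1,020)×270 + (1,020/2)×22 = $13,867.06
|ΔTC| = |$12,281.10 − $13,867.06| = $1,585.96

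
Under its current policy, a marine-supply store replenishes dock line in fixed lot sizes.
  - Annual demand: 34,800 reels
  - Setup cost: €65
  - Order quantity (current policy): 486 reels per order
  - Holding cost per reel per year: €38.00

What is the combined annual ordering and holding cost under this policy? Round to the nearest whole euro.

Annual ordering cost = (D/Q)·S = (34,800/486) × 65 = €4,654.32
Annual holding cost  = (Q/2)·H = (486/2) × 38 = €9,234.00
Total = €4,654.32 + €9,234.00 = €13,888.32

€13,888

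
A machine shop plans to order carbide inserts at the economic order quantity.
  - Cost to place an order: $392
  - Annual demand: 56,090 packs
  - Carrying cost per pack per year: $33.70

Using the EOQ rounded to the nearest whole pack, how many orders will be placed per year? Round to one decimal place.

49.1 orders per year

Optimal lot size Q* = (2 × 56,090 × $392 / $33.7)^½ ≈ 1,142.31 → Q = 1,142
Orders per year = D/Q = 56,090 / 1,142 = 49.116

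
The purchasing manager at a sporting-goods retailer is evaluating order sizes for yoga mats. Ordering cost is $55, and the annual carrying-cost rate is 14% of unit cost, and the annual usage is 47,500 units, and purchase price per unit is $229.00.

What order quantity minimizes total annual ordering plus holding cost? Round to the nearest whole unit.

404 units

H = i·C = 0.14 × $229 = $32.0600 per unit-year
Optimal lot size Q* = (2 × 47,500 × $55 / $32.06)^½ ≈ 403.70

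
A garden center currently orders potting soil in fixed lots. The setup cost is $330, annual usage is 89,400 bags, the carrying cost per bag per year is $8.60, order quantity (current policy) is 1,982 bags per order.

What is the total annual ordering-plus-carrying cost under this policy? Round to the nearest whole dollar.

$23,408

Annual ordering cost = (D/Q)·S = (89,400/1,982) × 330 = $14,884.96
Annual holding cost  = (Q/2)·H = (1,982/2) × 8.6 = $8,522.60
Total = $14,884.96 + $8,522.60 = $23,407.56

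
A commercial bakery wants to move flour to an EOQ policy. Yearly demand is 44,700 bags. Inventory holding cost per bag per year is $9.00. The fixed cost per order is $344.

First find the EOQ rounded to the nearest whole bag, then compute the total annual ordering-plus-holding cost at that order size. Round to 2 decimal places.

$16,636.78

Q* = √(2·D·S / H) = √(2·44,700·344 / 9) = √3,417,066.7 ≈ 1,848.53 → Q = 1,849 bags
Ordering: D/Q × S = 44,700/1,849 × $344 = $8,316.28
Holding:  Q/2 × H = 1,849/2 × $9 = $8,320.50
Total = $8,316.28 + $8,320.50 = $16,636.78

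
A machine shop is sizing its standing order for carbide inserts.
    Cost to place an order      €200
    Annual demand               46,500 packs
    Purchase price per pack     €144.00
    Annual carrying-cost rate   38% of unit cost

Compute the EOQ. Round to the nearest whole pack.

583 packs

Holding cost per pack per year: H = 38% × €144 = €54.7200
2DS/H = 2·46,500·200/54.72 = 339,912.28
EOQ = √339,912.28 ≈ 583.02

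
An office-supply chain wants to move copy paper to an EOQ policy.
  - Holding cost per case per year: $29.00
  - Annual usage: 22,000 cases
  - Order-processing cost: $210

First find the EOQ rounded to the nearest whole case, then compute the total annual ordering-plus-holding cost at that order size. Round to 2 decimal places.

Optimal lot size Q* = (2 × 22,000 × $210 / $29)^½ ≈ 564.46 → Q = 564 cases
Ordering: D/Q × S = 22,000/564 × $210 = $8,191.49
Holding:  Q/2 × H = 564/2 × $29 = $8,178.00
Total = $8,191.49 + $8,178.00 = $16,369.49

$16,369.49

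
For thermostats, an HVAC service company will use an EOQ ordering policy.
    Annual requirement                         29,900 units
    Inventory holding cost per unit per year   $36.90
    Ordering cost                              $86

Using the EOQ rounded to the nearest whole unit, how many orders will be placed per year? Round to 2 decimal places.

Optimal lot size Q* = (2 × 29,900 × $86 / $36.9)^½ ≈ 373.32 → Q = 373
N = D/Q = 29,900/373 ≈ 80.161 orders/yr

80.16 orders per year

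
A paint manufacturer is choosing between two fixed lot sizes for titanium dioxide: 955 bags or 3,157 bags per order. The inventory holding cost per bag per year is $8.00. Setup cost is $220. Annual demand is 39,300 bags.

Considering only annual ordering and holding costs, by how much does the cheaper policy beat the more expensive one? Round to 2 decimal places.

Annual cost at Q: ordering D·S/Q plus holding Q·H/2.
TC(955) = (39,300/955)×220 + (955/2)×8 = $12,873.40
TC(3,157) = (39,300/3,157)×220 + (3,157/2)×8 = $15,366.68
Cheaper: Q = 955.  Difference = $2,493.27

$2,493.27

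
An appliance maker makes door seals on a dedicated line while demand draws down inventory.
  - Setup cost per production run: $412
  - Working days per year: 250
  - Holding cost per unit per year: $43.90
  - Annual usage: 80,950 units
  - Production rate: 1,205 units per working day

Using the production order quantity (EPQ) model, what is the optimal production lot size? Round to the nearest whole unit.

1,441 units

Daily demand d = 80,950/250 = 323.800; p = 1205; 1 − d/p = 0.73129
EPQ = √(2DS / (H(1 − d/p)))
    = √(2 × 80,950 × 412 / (43.9 × 0.73129)) ≈ 1,441.44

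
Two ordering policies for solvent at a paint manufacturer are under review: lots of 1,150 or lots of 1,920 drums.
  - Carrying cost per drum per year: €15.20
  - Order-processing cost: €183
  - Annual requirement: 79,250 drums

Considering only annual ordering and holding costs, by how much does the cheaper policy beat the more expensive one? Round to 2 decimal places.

Annual cost at Q: ordering D·S/Q plus holding Q·H/2.
TC(1,150) = (79,250/1,150)×183 + (1,150/2)×15.2 = €21,351.09
TC(1,920) = (79,250/1,920)×183 + (1,920/2)×15.2 = €22,145.52
|ΔTC| = |€21,351.09 − €22,145.52| = €794.43

€794.43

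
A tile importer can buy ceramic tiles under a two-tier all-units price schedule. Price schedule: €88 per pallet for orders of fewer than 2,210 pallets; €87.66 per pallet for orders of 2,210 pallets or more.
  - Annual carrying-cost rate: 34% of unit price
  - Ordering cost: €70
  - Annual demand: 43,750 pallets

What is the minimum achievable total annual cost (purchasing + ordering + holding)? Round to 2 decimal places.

H₁ = 34%×€88 = €29.9200;  H₂ = 34%×€87.66 = €29.8044
EOQ₁ = √(2×43,750×70/29.9200) = 452.45  (< 2,210, feasible at tier 1)
EOQ₂ = √(2×43,750×70/29.8044) = 453.33  (< 2,210 → use Q = 2,210 at tier-2 price)
TC(tier 1 (EOQ₁), Q≈452.5) = €3,863,537.36
TC(tier 2, Q≈2,210.0) = €3,869,444.61
Minimum at tier 1 (EOQ₁): €3,863,537.36

€3,863,537.36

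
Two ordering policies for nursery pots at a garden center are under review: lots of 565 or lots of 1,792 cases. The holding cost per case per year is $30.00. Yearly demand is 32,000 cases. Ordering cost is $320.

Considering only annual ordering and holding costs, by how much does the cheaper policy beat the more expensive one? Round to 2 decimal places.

$5,995.39

For each Q, cost = (D/Q)·S + (Q/2)·H.
TC(565) = (32,000/565)×320 + (565/2)×30 = $26,598.89
TC(1,792) = (32,000/1,792)×320 + (1,792/2)×30 = $32,594.29
Lots of 565 are cheaper by $5,995.39.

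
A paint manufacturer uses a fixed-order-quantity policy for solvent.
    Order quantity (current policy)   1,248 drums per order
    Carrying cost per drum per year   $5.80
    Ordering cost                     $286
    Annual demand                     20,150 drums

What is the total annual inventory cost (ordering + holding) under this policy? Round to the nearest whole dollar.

$8,237

Annual ordering cost = (D/Q)·S = (20,150/1,248) × 286 = $4,617.71
Annual holding cost  = (Q/2)·H = (1,248/2) × 5.8 = $3,619.20
Total = $4,617.71 + $3,619.20 = $8,236.91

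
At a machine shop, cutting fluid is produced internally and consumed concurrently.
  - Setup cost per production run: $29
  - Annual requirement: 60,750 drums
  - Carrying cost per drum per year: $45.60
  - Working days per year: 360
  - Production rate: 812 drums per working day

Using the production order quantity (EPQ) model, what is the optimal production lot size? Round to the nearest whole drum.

Daily demand d = 60,750/360 = 168.750; p = 812; 1 − d/p = 0.79218
EPQ = √(2DS / (H(1 − d/p)))
    = √(2 × 60,750 × 29 / (45.6 × 0.79218)) ≈ 312.31

312 drums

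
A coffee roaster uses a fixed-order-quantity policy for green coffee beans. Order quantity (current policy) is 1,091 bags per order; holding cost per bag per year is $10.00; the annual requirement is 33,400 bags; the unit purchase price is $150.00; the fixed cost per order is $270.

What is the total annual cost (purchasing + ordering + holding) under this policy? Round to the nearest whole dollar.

$5,023,721

Orders/yr = 33,400/1,091 = 30.614; ordering cost = 30.614 × $270 = $8,265.81
Average inventory = 1,091/2 = 545.5; holding cost = 545.5 × $10 = $5,455.00
Purchase cost = D·C = 33,400 × 150 = $5,010,000.00
Total = $8,265.81 + $5,455.00 + $5,010,000.00 = $5,023,720.81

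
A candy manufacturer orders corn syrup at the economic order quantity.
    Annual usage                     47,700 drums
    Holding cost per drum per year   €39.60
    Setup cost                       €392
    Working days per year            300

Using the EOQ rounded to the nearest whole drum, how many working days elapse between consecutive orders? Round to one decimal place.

Optimal lot size Q* = (2 × 47,700 × €392 / €39.6)^½ ≈ 971.78 → Q = 972 drums
Days between orders = 300 / (D/Q) = 300 / 49.074 ≈ 6.113

6.1 days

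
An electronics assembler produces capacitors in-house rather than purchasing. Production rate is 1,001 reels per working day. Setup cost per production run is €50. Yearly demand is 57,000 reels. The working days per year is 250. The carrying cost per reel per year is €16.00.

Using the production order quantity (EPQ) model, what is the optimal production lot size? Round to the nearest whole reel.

679 reels

Daily demand d = 57,000/250 = 228.000; p = 1001; 1 − d/p = 0.77223
EPQ = √(2DS / (H(1 − d/p)))
    = √(2 × 57,000 × 50 / (16 × 0.77223)) ≈ 679.21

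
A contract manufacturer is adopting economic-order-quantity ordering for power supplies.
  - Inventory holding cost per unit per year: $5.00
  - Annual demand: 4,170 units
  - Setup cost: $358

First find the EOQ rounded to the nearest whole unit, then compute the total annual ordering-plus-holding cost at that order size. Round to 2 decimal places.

$3,863.75

EOQ = √(2DS/H) = √(2 × 4,170 × 358 / 5)
    = √(597,144.00) ≈ 772.75 → Q = 773 units
Annual ordering cost = (D/Q)·S = (4,170/773) × 358 = $1,931.25
Annual holding cost  = (Q/2)·H = (773/2) × 5 = $1,932.50
Total = $1,931.25 + $1,932.50 = $3,863.75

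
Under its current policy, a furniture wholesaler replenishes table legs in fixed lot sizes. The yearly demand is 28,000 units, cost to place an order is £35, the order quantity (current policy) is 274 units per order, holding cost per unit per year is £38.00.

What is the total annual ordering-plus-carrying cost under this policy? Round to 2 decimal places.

Ordering: D/Q × S = 28,000/274 × £35 = £3,576.64
Holding:  Q/2 × H = 274/2 × £38 = £5,206.00
Total = £3,576.64 + £5,206.00 = £8,782.64

£8,782.64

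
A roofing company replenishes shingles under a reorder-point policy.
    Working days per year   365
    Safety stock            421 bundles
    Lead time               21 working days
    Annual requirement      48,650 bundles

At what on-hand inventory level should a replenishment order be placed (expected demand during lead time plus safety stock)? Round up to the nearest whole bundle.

3,221 bundles

Daily demand d = 48,650 / 365 = 133.288 bundles/day
Demand during lead time = 133.288 × 21 = 2,799.04
Reorder point = 2,799.04 + 421 = 3,220.04 → round up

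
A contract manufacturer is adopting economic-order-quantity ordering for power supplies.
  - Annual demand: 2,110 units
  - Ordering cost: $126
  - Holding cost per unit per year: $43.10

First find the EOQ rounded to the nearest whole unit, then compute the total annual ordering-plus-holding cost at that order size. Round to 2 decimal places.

$4,787.19

Q* = √(2·D·S / H) = √(2·2,110·126 / 43.1) = √12,336.9 ≈ 111.07 → Q = 111 units
Orders/yr = 2,110/111 = 19.009; ordering cost = 19.009 × $126 = $2,395.14
Average inventory = 111/2 = 55.5; holding cost = 55.5 × $43.1 = $2,392.05
Total = $2,395.14 + $2,392.05 = $4,787.19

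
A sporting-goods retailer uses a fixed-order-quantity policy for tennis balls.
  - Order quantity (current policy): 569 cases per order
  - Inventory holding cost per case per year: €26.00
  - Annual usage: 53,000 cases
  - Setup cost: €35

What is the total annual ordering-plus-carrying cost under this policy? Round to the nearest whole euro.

Annual ordering cost = (D/Q)·S = (53,000/569) × 35 = €3,260.11
Annual holding cost  = (Q/2)·H = (569/2) × 26 = €7,397.00
Total = €3,260.11 + €7,397.00 = €10,657.11

€10,657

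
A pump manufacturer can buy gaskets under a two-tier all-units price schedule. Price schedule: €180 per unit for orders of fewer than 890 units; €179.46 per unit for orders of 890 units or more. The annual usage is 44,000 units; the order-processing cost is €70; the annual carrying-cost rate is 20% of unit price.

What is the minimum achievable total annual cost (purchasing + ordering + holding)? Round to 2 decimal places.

€7,915,672.61

H₁ = 20%×€180 = €36.0000;  H₂ = 20%×€179.46 = €35.8920
EOQ₁ = √(2×44,000×70/36.0000) = 413.66  (< 890, feasible at tier 1)
EOQ₂ = √(2×44,000×70/35.8920) = 414.28  (< 890 → use Q = 890 at tier-2 price)
TC(tier 1 (EOQ₁), Q≈413.7) = €7,934,891.61
TC(tier 2, Q≈890.0) = €7,915,672.61
Minimum at tier 2: €7,915,672.61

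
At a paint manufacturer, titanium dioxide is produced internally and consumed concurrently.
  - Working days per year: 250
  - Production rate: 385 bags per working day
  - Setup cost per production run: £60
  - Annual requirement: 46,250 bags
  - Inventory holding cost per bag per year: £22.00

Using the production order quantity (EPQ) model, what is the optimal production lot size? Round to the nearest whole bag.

d = 46,250/250 = 185.0000 bags/day;  effective holding cost H(1 − d/p) = 22·(1 − 185.0000/385) = 11.42857
Q* = √(2DS / H_eff) = √(2·46,250·60 / 11.42857) ≈ 696.87

697 bags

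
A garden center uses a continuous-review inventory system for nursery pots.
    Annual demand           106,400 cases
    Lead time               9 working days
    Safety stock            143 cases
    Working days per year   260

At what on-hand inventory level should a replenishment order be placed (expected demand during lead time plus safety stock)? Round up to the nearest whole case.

3,827 cases

Daily demand d = 106,400 / 260 = 409.231 cases/day
Demand during lead time = 409.231 × 9 = 3,683.08
Reorder point = 3,683.08 + 143 = 3,826.08 → round up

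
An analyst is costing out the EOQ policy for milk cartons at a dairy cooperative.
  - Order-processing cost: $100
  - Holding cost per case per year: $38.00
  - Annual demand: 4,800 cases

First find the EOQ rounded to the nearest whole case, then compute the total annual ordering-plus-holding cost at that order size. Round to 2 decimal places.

EOQ = √(2DS/H) = √(2 × 4,800 × 100 / 38)
    = √(25,263.16) ≈ 158.94 → Q = 159 cases
Annual ordering cost = (D/Q)·S = (4,800/159) × 100 = $3,018.87
Annual holding cost  = (Q/2)·H = (159/2) × 38 = $3,021.00
Total = $3,018.87 + $3,021.00 = $6,039.87

$6,039.87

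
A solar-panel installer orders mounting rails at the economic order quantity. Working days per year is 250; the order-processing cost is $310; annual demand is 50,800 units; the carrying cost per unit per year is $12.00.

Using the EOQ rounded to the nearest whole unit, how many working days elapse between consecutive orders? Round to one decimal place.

2DS/H = 2·50,800·310/12 = 2,624,666.67
EOQ = √2,624,666.67 ≈ 1,620.08 → Q = 1,620 units
Days between orders = 250 / (D/Q) = 250 / 31.358 ≈ 7.972

8.0 days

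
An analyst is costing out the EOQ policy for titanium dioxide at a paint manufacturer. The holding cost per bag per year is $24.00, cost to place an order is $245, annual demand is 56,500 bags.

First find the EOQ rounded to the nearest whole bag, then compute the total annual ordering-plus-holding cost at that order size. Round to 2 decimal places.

Optimal lot size Q* = (2 × 56,500 × $245 / $24)^½ ≈ 1,074.03 → Q = 1,074 bags
Ordering: D/Q × S = 56,500/1,074 × $245 = $12,888.73
Holding:  Q/2 × H = 1,074/2 × $24 = $12,888.00
Total = $12,888.73 + $12,888.00 = $25,776.73

$25,776.73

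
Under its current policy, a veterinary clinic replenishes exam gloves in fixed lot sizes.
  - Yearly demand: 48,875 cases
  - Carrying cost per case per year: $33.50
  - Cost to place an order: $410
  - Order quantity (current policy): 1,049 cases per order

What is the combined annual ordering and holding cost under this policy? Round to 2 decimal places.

Annual ordering cost = (D/Q)·S = (48,875/1,049) × 410 = $19,102.72
Annual holding cost  = (Q/2)·H = (1,049/2) × 33.5 = $17,570.75
Total = $19,102.72 + $17,570.75 = $36,673.47

$36,673.47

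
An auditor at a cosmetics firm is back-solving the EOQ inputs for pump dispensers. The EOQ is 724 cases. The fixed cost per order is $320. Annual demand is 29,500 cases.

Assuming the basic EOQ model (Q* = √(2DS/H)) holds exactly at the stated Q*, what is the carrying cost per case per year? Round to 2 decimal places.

$36.02

From Q* = √(2DS/H) ⇒ Q*² = 2DS/H.
H = 2DS / Q² = 2 × 29,500 × 320 / 724² = 36.0184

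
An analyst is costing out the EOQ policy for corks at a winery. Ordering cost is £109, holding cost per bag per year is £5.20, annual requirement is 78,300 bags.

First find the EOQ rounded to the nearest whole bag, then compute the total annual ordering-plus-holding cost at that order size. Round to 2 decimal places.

£9,421.30

EOQ = √(2DS/H) = √(2 × 78,300 × 109 / 5.2)
    = √(3,282,576.92) ≈ 1,811.79 → Q = 1,812 bags
Ordering: D/Q × S = 78,300/1,812 × £109 = £4,710.10
Holding:  Q/2 × H = 1,812/2 × £5.2 = £4,711.20
Total = £4,710.10 + £4,711.20 = £9,421.30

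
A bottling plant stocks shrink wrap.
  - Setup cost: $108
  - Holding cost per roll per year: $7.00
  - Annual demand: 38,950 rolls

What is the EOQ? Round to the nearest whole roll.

1,096 rolls

Q* = √(2·D·S / H) = √(2·38,950·108 / 7) = √1,201,885.7 ≈ 1,096.31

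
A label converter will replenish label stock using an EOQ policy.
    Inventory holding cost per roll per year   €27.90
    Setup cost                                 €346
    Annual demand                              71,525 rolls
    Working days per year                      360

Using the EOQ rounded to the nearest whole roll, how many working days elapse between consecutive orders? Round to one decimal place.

2DS/H = 2·71,525·346/27.9 = 1,774,025.09
EOQ = √1,774,025.09 ≈ 1,331.93 → Q = 1,332 rolls
T = Q/D × 360 days = 1,332/71,525 × 360 = 6.704 days

6.7 days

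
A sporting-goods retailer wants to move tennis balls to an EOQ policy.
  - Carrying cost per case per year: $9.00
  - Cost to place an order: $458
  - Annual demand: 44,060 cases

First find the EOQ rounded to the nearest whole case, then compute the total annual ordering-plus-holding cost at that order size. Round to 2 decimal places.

$19,058.61

Q* = √(2·D·S / H) = √(2·44,060·458 / 9) = √4,484,328.9 ≈ 2,117.62 → Q = 2,118 cases
Ordering: D/Q × S = 44,060/2,118 × $458 = $9,527.61
Holding:  Q/2 × H = 2,118/2 × $9 = $9,531.00
Total = $9,527.61 + $9,531.00 = $19,058.61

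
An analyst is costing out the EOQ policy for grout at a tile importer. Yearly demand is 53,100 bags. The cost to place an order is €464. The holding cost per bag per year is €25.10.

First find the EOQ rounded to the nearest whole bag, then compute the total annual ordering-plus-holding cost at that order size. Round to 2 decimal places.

2DS/H = 2·53,100·464/25.1 = 1,963,219.12
EOQ = √1,963,219.12 ≈ 1,401.15 → Q = 1,401 bags
Ordering: D/Q × S = 53,100/1,401 × €464 = €17,586.30
Holding:  Q/2 × H = 1,401/2 × €25.1 = €17,582.55
Total = €17,586.30 + €17,582.55 = €35,168.85

€35,168.85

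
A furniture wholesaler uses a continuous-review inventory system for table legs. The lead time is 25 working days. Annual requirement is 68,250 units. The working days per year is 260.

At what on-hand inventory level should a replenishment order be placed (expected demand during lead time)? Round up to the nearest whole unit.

Daily demand d = 68,250 / 260 = 262.500 units/day
Demand during lead time = 262.500 × 25 = 6,562.50
Reorder point = 6,562.50 → round up

6,563 units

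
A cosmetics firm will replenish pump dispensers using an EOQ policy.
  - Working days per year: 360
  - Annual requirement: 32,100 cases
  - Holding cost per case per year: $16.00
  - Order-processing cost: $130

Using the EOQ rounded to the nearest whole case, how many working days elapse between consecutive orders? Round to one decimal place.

2DS/H = 2·32,100·130/16 = 521,625.00
EOQ = √521,625.00 ≈ 722.24 → Q = 722 cases
T = Q/D × 360 days = 722/32,100 × 360 = 8.097 days

8.1 days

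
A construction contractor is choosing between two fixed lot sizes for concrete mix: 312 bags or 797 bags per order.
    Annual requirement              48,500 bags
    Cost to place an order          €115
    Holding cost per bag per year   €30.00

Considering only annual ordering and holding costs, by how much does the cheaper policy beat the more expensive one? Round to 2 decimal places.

€3,603.48

Annual cost at Q: ordering D·S/Q plus holding Q·H/2.
TC(312) = (48,500/312)×115 + (312/2)×30 = €22,556.60
TC(797) = (48,500/797)×115 + (797/2)×30 = €18,953.12
Cheaper: Q = 797.  Difference = €3,603.48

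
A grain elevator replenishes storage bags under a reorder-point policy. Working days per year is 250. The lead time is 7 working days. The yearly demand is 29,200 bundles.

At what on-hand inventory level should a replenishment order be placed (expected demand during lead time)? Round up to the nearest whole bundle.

Daily demand d = 29,200 / 250 = 116.800 bundles/day
Demand during lead time = 116.800 × 7 = 817.60
Reorder point = 817.60 → round up

818 bundles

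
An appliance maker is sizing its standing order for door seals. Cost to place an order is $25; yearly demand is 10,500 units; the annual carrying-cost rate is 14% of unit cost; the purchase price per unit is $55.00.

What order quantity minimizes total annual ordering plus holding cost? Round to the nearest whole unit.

Holding cost per unit per year: H = 14% × $55 = $7.7000
2DS/H = 2·10,500·25/7.7 = 68,181.82
EOQ = √68,181.82 ≈ 261.12

261 units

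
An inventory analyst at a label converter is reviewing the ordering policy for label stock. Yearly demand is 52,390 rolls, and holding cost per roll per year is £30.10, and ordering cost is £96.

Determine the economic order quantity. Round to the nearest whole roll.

578 rolls

2DS/H = 2·52,390·96/30.1 = 334,182.06
EOQ = √334,182.06 ≈ 578.08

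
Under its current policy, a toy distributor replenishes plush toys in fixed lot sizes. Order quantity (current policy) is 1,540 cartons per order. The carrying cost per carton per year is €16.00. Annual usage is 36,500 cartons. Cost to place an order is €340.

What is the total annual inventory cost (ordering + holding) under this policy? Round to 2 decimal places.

Ordering: D/Q × S = 36,500/1,540 × €340 = €8,058.44
Holding:  Q/2 × H = 1,540/2 × €16 = €12,320.00
Total = €8,058.44 + €12,320.00 = €20,378.44

€20,378.44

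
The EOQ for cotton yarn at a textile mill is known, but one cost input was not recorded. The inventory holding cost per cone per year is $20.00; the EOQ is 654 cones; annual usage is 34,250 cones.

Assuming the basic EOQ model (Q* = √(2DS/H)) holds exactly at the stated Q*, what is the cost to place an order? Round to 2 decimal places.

$124.88

From Q* = √(2DS/H) ⇒ Q*² = 2DS/H.
S = Q²H / (2D) = 654² × 20 / (2 × 34,250) = 124.8806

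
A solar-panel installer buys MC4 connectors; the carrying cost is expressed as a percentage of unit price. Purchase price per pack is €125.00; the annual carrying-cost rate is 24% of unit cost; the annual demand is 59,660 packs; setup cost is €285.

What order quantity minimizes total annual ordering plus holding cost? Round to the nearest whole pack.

1,065 packs

H = i·C = 0.24 × €125 = €30.0000 per pack-year
Optimal lot size Q* = (2 × 59,660 × €285 / €30)^½ ≈ 1,064.68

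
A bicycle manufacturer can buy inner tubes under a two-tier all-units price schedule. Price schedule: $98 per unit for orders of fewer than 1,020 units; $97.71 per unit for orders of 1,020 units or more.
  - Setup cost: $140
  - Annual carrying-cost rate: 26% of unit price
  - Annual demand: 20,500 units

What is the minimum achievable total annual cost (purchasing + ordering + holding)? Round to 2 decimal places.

$2,018,825.07

H₁ = 26%×$98 = $25.4800;  H₂ = 26%×$97.71 = $25.4046
EOQ₁ = √(2×20,500×140/25.4800) = 474.63  (< 1,020, feasible at tier 1)
EOQ₂ = √(2×20,500×140/25.4046) = 475.33  (< 1,020 → use Q = 1,020 at tier-2 price)
TC(tier 1 (EOQ₁), Q≈474.6) = $2,021,093.60
TC(tier 2, Q≈1,020.0) = $2,018,825.07
Minimum at tier 2: $2,018,825.07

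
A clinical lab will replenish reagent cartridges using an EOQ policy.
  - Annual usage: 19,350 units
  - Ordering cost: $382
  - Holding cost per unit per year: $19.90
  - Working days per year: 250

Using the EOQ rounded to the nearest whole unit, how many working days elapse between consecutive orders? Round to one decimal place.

11.1 days

Optimal lot size Q* = (2 × 19,350 × $382 / $19.9)^½ ≈ 861.91 → Q = 862 units
Days between orders = 250 / (D/Q) = 250 / 22.448 ≈ 11.137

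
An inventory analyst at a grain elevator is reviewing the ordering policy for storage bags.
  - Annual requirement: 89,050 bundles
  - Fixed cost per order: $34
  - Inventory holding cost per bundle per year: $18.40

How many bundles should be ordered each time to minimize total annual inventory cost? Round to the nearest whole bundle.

EOQ = √(2DS/H) = √(2 × 89,050 × 34 / 18.4)
    = √(329,097.83) ≈ 573.67

574 bundles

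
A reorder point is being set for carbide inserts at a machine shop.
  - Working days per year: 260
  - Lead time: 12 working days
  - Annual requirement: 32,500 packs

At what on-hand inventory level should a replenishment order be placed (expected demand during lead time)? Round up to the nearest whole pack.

Daily demand d = 32,500 / 260 = 125.000 packs/day
Demand during lead time = 125.000 × 12 = 1,500.00
Reorder point = 1,500.00 → round up

1,500 packs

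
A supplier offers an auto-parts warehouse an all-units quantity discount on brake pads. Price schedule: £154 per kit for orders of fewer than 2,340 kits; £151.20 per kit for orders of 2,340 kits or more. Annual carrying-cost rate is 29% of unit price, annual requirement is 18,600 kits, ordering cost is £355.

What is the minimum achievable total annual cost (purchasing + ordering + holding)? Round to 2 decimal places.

H₁ = 29%×£154 = £44.6600;  H₂ = 29%×£151.20 = £43.8480
EOQ₁ = √(2×18,600×355/44.6600) = 543.78  (< 2,340, feasible at tier 1)
EOQ₂ = √(2×18,600×355/43.8480) = 548.80  (< 2,340 → use Q = 2,340 at tier-2 price)
TC(tier 1 (EOQ₁), Q≈543.8) = £2,888,685.39
TC(tier 2, Q≈2,340.0) = £2,866,443.95
Minimum at tier 2: £2,866,443.95

£2,866,443.95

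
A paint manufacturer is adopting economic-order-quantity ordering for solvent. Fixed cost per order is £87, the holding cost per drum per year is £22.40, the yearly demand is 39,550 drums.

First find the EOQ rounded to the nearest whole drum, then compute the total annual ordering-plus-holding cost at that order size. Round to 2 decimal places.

£12,415.72

Q* = √(2·D·S / H) = √(2·39,550·87 / 22.4) = √307,218.8 ≈ 554.27 → Q = 554 drums
Ordering: D/Q × S = 39,550/554 × £87 = £6,210.92
Holding:  Q/2 × H = 554/2 × £22.4 = £6,204.80
Total = £6,210.92 + £6,204.80 = £12,415.72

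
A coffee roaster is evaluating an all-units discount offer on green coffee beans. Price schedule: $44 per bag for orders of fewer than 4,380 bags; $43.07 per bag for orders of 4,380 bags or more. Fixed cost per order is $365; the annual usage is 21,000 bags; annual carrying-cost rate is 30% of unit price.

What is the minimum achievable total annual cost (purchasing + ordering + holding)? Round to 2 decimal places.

H₁ = 30%×$44 = $13.2000;  H₂ = 30%×$43.07 = $12.9210
EOQ₁ = √(2×21,000×365/13.2000) = 1,077.67  (< 4,380, feasible at tier 1)
EOQ₂ = √(2×21,000×365/12.9210) = 1,089.24  (< 4,380 → use Q = 4,380 at tier-2 price)
TC(tier 1 (EOQ₁), Q≈1,077.7) = $938,225.19
TC(tier 2, Q≈4,380.0) = $934,516.99
Minimum at tier 2: $934,516.99

$934,516.99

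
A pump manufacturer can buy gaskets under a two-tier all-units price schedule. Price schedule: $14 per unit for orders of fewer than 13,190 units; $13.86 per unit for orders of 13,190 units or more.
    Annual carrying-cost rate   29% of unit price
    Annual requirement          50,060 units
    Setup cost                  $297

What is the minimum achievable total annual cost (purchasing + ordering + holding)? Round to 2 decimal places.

H₁ = 29%×$14 = $4.0600;  H₂ = 29%×$13.86 = $4.0194
EOQ₁ = √(2×50,060×297/4.0600) = 2,706.30  (< 13,190, feasible at tier 1)
EOQ₂ = √(2×50,060×297/4.0194) = 2,719.93  (< 13,190 → use Q = 13,190 at tier-2 price)
TC(tier 1 (EOQ₁), Q≈2,706.3) = $711,827.57
TC(tier 2, Q≈13,190.0) = $721,466.75
Minimum at tier 1 (EOQ₁): $711,827.57

$711,827.57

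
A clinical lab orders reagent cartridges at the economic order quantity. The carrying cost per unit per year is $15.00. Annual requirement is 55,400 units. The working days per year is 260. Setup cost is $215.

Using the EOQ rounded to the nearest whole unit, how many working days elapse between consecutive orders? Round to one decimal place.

Optimal lot size Q* = (2 × 55,400 × $215 / $15)^½ ≈ 1,260.21 → Q = 1,260 units
T = Q/D × 260 days = 1,260/55,400 × 260 = 5.913 days

5.9 days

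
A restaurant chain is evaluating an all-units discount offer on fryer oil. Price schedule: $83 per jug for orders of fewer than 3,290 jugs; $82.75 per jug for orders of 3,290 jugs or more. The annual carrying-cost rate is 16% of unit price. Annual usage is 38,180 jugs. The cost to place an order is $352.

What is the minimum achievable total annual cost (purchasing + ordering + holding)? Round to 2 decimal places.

H₁ = 16%×$83 = $13.2800;  H₂ = 16%×$82.75 = $13.2400
EOQ₁ = √(2×38,180×352/13.2800) = 1,422.67  (< 3,290, feasible at tier 1)
EOQ₂ = √(2×38,180×352/13.2400) = 1,424.82  (< 3,290 → use Q = 3,290 at tier-2 price)
TC(tier 1 (EOQ₁), Q≈1,422.7) = $3,187,833.10
TC(tier 2, Q≈3,290.0) = $3,185,259.71
Minimum at tier 2: $3,185,259.71

$3,185,259.71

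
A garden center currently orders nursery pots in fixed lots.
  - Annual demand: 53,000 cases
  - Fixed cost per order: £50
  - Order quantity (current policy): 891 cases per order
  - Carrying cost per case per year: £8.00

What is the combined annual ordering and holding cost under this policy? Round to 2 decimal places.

Ordering: D/Q × S = 53,000/891 × £50 = £2,974.19
Holding:  Q/2 × H = 891/2 × £8 = £3,564.00
Total = £2,974.19 + £3,564.00 = £6,538.19

£6,538.19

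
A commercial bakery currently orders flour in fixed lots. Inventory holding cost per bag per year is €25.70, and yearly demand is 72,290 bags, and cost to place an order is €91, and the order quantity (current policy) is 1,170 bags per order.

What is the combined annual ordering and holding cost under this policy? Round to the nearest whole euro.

Ordering: D/Q × S = 72,290/1,170 × €91 = €5,622.56
Holding:  Q/2 × H = 1,170/2 × €25.7 = €15,034.50
Total = €5,622.56 + €15,034.50 = €20,657.06

€20,657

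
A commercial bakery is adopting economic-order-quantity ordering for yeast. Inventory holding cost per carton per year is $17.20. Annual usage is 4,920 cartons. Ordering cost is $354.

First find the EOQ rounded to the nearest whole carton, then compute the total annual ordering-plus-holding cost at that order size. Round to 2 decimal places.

$7,740.40

EOQ = √(2DS/H) = √(2 × 4,920 × 354 / 17.2)
    = √(202,520.93) ≈ 450.02 → Q = 450 cartons
Ordering: D/Q × S = 4,920/450 × $354 = $3,870.40
Holding:  Q/2 × H = 450/2 × $17.2 = $3,870.00
Total = $3,870.40 + $3,870.00 = $7,740.40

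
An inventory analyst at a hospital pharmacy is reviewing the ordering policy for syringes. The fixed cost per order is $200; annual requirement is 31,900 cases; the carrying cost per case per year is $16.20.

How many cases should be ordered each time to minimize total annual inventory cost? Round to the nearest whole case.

2DS/H = 2·31,900·200/16.2 = 787,654.32
EOQ = √787,654.32 ≈ 887.50

887 cases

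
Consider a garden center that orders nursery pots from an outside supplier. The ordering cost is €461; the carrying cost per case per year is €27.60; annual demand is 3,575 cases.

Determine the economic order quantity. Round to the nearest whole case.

Q* = √(2·D·S / H) = √(2·3,575·461 / 27.6) = √119,425.7 ≈ 345.58

346 cases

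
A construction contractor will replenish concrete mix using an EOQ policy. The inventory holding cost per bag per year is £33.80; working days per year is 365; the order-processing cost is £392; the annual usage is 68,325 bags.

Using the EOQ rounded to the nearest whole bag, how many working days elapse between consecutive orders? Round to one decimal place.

6.7 days

Q* = √(2·D·S / H) = √(2·68,325·392 / 33.8) = √1,584,816.6 ≈ 1,258.89 → Q = 1,259 bags
T = Q/D × 365 days = 1,259/68,325 × 365 = 6.726 days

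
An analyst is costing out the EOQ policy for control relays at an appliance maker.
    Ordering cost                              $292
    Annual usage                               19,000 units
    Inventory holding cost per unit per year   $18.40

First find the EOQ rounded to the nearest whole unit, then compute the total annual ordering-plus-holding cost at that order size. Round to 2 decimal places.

$14,288.68

2DS/H = 2·19,000·292/18.4 = 603,043.48
EOQ = √603,043.48 ≈ 776.56 → Q = 777 units
Ordering: D/Q × S = 19,000/777 × $292 = $7,140.28
Holding:  Q/2 × H = 777/2 × $18.4 = $7,148.40
Total = $7,140.28 + $7,148.40 = $14,288.68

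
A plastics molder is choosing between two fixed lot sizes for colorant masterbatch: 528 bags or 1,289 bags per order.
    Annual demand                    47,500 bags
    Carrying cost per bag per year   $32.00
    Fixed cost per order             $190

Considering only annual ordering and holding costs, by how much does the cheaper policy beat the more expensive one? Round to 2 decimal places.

For each Q, cost = (D/Q)·S + (Q/2)·H.
TC(528) = (47,500/528)×190 + (528/2)×32 = $25,540.80
TC(1,289) = (47,500/1,289)×190 + (1,289/2)×32 = $27,625.55
Lots of 528 are cheaper by $2,084.75.

$2,084.75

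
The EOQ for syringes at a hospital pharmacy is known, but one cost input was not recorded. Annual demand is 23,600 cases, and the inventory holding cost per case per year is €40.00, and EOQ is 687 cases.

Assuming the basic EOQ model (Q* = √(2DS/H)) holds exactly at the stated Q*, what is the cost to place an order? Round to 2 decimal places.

€399.97

EOQ relation: Q² = 2DS/H, so rearrange for the unknown.
S = Q²H / (2D) = 687² × 40 / (2 × 23,600) = 399.9737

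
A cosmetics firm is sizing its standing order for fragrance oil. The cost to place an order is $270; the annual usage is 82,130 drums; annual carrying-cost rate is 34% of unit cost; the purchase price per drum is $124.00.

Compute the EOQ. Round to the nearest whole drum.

1,026 drums

Carrying cost H = $124 × 34% = $42.1600/drum/yr
Q* = √(2·D·S / H) = √(2·82,130·270 / 42.16) = √1,051,949.7 ≈ 1,025.65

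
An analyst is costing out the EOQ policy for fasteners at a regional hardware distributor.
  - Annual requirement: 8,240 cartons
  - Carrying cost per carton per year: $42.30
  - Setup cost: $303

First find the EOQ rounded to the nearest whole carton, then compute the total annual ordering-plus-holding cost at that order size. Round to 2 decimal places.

2DS/H = 2·8,240·303/42.3 = 118,048.23
EOQ = √118,048.23 ≈ 343.58 → Q = 344 cartons
Orders/yr = 8,240/344 = 23.953; ordering cost = 23.953 × $303 = $7,257.91
Average inventory = 344/2 = 172; holding cost = 172 × $42.3 = $7,275.60
Total = $7,257.91 + $7,275.60 = $14,533.51

$14,533.51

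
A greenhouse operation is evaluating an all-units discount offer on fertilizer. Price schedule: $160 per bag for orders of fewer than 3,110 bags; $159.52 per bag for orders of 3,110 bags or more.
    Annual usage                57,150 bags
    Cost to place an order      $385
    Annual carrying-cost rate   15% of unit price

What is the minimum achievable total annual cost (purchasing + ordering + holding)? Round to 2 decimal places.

$9,160,850.88

H₁ = 15%×$160 = $24.0000;  H₂ = 15%×$159.52 = $23.9280
EOQ₁ = √(2×57,150×385/24.0000) = 1,354.09  (< 3,110, feasible at tier 1)
EOQ₂ = √(2×57,150×385/23.9280) = 1,356.13  (< 3,110 → use Q = 3,110 at tier-2 price)
TC(tier 1 (EOQ₁), Q≈1,354.1) = $9,176,498.18
TC(tier 2, Q≈3,110.0) = $9,160,850.88
Minimum at tier 2: $9,160,850.88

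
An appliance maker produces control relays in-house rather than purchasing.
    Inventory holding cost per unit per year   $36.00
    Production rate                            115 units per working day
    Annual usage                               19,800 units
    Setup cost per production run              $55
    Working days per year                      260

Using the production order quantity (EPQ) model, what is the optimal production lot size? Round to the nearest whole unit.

423 units

Daily demand d = 19,800/260 = 76.154; p = 115; 1 − d/p = 0.33779
EPQ = √(2DS / (H(1 − d/p)))
    = √(2 × 19,800 × 55 / (36 × 0.33779)) ≈ 423.21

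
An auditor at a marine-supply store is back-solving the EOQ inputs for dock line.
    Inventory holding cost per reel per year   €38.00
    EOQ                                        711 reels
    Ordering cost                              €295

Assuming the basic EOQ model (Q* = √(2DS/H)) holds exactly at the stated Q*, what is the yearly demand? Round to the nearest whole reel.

32,559 reels per year

From Q* = √(2DS/H) ⇒ Q*² = 2DS/H.
D = Q²H / (2S) = 711² × 38 / (2 × 295) = 32,558.98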